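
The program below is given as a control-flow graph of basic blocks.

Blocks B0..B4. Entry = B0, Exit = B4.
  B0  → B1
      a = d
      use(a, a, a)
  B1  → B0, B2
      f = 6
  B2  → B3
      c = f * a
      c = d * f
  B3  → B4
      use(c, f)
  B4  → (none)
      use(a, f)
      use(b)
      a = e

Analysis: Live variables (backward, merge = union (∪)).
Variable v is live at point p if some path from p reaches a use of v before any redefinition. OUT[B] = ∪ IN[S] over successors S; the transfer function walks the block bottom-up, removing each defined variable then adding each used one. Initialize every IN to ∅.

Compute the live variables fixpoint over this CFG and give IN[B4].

Answer: {a, b, e, f}

Working:
Converged values:
  B0:   IN={b, d, e}   OUT={a, b, d, e}
  B1:   IN={a, b, d, e}   OUT={a, b, d, e, f}
  B2:   IN={a, b, d, e, f}   OUT={a, b, c, e, f}
  B3:   IN={a, b, c, e, f}   OUT={a, b, e, f}
  B4:   IN={a, b, e, f}   OUT={}

B4 is the boundary node: OUT[B4] = {}
Applying B4's transfer function to that OUT value gives IN[B4] (row B4 above).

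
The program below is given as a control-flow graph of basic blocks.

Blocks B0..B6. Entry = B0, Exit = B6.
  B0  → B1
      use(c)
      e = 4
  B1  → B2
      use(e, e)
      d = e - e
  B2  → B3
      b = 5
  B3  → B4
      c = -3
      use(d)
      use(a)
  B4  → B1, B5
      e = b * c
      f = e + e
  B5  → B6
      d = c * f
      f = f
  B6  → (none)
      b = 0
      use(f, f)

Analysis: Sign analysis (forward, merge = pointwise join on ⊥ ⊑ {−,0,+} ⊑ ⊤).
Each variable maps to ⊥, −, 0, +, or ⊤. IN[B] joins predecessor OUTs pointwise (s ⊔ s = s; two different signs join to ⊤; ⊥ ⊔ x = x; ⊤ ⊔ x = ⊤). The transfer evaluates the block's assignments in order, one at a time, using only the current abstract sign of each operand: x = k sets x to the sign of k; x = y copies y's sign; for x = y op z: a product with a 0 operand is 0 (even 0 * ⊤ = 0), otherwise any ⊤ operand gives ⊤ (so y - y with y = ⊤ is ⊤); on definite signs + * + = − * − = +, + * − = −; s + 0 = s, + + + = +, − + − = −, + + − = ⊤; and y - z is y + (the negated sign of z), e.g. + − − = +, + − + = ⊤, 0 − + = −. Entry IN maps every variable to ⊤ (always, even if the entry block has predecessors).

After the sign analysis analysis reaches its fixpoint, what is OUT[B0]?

Fixpoint table:
  B0:  IN=(all ⊤)  OUT={e:+; rest ⊤}
  B1:  IN=(all ⊤)  OUT=(all ⊤)
  B2:  IN=(all ⊤)  OUT={b:+; rest ⊤}
  B3:  IN={b:+; rest ⊤}  OUT={b:+, c:-; rest ⊤}
  B4:  IN={b:+, c:-; rest ⊤}  OUT={b:+, c:-, e:-, f:-; rest ⊤}
  B5:  IN={b:+, c:-, e:-, f:-; rest ⊤}  OUT={b:+, c:-, d:+, e:-, f:-; rest ⊤}
  B6:  IN={b:+, c:-, d:+, e:-, f:-; rest ⊤}  OUT={b:0, c:-, d:+, e:-, f:-; rest ⊤}

B0 is the boundary node: IN[B0] = {a: ⊤, b: ⊤, c: ⊤, d: ⊤, e: ⊤, f: ⊤}
Applying B0's transfer function to that IN value gives OUT[B0] (row B0 above).

Answer: {a: ⊤, b: ⊤, c: ⊤, d: ⊤, e: +, f: ⊤}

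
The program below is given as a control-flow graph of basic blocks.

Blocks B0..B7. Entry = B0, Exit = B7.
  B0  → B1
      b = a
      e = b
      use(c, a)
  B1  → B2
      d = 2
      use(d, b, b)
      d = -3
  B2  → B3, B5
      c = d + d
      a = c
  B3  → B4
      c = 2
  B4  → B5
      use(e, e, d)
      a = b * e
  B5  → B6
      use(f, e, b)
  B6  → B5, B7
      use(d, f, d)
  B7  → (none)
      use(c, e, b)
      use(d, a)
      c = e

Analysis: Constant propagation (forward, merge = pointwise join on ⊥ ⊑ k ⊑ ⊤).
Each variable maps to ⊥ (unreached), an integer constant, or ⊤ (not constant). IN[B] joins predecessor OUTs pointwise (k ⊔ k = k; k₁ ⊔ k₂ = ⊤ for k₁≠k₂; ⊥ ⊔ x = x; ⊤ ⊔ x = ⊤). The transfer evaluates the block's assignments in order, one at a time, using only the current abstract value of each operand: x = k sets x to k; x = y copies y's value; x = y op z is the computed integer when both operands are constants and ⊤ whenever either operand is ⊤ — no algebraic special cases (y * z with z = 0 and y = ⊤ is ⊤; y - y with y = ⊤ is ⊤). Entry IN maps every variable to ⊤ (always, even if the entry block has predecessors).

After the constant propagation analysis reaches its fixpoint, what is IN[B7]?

Answer: {a: ⊤, b: ⊤, c: ⊤, d: -3, e: ⊤, f: ⊤}

Working:
Converged values:
  B0:  IN=(all ⊤)  OUT=(all ⊤)
  B1:  IN=(all ⊤)  OUT={d:-3; rest ⊤}
  B2:  IN={d:-3; rest ⊤}  OUT={a:-6, c:-6, d:-3; rest ⊤}
  B3:  IN={a:-6, c:-6, d:-3; rest ⊤}  OUT={a:-6, c:2, d:-3; rest ⊤}
  B4:  IN={a:-6, c:2, d:-3; rest ⊤}  OUT={c:2, d:-3; rest ⊤}
  B5:  IN={d:-3; rest ⊤}  OUT={d:-3; rest ⊤}
  B6:  IN={d:-3; rest ⊤}  OUT={d:-3; rest ⊤}
  B7:  IN={d:-3; rest ⊤}  OUT={d:-3; rest ⊤}

Merge at B7: IN[B7] = OUT[B6] = {a: ⊤, b: ⊤, c: ⊤, d: -3, e: ⊤, f: ⊤}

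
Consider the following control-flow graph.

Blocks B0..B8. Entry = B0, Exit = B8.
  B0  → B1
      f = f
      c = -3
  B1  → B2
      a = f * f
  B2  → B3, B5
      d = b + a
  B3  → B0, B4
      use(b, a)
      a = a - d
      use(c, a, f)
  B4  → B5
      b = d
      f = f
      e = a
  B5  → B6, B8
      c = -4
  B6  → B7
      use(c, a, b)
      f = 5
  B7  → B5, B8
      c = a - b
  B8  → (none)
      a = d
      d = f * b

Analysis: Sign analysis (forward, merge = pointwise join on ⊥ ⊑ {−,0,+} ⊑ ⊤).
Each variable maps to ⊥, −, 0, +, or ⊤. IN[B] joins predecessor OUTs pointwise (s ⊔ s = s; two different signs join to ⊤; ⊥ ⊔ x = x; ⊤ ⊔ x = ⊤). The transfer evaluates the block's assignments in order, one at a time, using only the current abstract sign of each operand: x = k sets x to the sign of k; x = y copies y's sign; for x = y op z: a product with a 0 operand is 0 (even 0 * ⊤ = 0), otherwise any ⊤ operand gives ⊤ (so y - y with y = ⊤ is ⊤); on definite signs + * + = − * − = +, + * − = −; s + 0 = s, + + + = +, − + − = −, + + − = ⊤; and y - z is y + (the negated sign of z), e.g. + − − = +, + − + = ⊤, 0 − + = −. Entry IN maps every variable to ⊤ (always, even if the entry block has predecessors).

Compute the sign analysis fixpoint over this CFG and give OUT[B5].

Per-block solution:
  B0:  IN=(all ⊤)  OUT={c:-; rest ⊤}
  B1:  IN={c:-; rest ⊤}  OUT={c:-; rest ⊤}
  B2:  IN={c:-; rest ⊤}  OUT={c:-; rest ⊤}
  B3:  IN={c:-; rest ⊤}  OUT={c:-; rest ⊤}
  B4:  IN={c:-; rest ⊤}  OUT={c:-; rest ⊤}
  B5:  IN=(all ⊤)  OUT={c:-; rest ⊤}
  B6:  IN={c:-; rest ⊤}  OUT={c:-, f:+; rest ⊤}
  B7:  IN={c:-, f:+; rest ⊤}  OUT={f:+; rest ⊤}
  B8:  IN=(all ⊤)  OUT=(all ⊤)

Merge at B5: IN[B5] = OUT[B2] ⊔ OUT[B4] ⊔ OUT[B7] = {a: ⊤, b: ⊤, c: ⊤, d: ⊤, e: ⊤, f: ⊤}
Applying B5's transfer function to that IN value gives OUT[B5] (row B5 above).

Answer: {a: ⊤, b: ⊤, c: -, d: ⊤, e: ⊤, f: ⊤}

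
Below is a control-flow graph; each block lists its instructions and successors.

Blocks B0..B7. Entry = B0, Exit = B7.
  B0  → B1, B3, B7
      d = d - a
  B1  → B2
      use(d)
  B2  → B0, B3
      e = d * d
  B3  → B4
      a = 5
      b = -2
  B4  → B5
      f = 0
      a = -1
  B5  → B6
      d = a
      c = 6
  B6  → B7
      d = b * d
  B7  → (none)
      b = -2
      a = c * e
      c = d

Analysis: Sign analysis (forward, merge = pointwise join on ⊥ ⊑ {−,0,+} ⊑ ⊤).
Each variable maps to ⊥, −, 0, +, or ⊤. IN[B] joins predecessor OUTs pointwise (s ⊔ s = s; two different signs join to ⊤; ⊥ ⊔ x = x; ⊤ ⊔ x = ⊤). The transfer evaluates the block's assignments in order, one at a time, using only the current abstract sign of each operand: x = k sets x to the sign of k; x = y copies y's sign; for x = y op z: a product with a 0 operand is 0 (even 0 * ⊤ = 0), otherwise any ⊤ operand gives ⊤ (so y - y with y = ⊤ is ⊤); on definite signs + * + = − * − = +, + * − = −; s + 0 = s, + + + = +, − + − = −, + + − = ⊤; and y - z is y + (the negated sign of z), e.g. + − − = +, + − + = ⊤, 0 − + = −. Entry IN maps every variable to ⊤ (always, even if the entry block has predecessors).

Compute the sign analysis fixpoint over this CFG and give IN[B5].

Per-block solution:
  B0:  IN=(all ⊤)  OUT=(all ⊤)
  B1:  IN=(all ⊤)  OUT=(all ⊤)
  B2:  IN=(all ⊤)  OUT=(all ⊤)
  B3:  IN=(all ⊤)  OUT={a:+, b:-; rest ⊤}
  B4:  IN={a:+, b:-; rest ⊤}  OUT={a:-, b:-, f:0; rest ⊤}
  B5:  IN={a:-, b:-, f:0; rest ⊤}  OUT={a:-, b:-, c:+, d:-, f:0; rest ⊤}
  B6:  IN={a:-, b:-, c:+, d:-, f:0; rest ⊤}  OUT={a:-, b:-, c:+, d:+, f:0; rest ⊤}
  B7:  IN=(all ⊤)  OUT={b:-; rest ⊤}

Merge at B5: IN[B5] = OUT[B4] = {a: -, b: -, c: ⊤, d: ⊤, e: ⊤, f: 0}

Answer: {a: -, b: -, c: ⊤, d: ⊤, e: ⊤, f: 0}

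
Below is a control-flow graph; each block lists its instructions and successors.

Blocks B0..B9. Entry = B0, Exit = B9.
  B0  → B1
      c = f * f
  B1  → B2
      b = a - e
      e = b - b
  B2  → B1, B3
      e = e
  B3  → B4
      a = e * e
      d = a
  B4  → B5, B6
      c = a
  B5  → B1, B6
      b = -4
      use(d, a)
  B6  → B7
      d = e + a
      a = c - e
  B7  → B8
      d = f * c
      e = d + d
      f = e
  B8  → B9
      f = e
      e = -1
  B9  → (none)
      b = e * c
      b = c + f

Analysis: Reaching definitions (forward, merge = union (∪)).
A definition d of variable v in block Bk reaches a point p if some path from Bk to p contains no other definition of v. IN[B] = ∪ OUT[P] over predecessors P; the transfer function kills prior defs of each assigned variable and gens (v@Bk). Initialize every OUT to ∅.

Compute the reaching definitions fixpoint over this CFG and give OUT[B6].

Answer: {a@B6, b@B1, b@B5, c@B4, d@B6, e@B2}

Trace:
Per-block solution:
  B0:   IN={}   OUT={c@B0}
  B1:   IN={a@B3, b@B1, b@B5, c@B0, c@B4, d@B3, e@B2}   OUT={a@B3, b@B1, c@B0, c@B4, d@B3, e@B1}
  B2:   IN={a@B3, b@B1, c@B0, c@B4, d@B3, e@B1}   OUT={a@B3, b@B1, c@B0, c@B4, d@B3, e@B2}
  B3:   IN={a@B3, b@B1, c@B0, c@B4, d@B3, e@B2}   OUT={a@B3, b@B1, c@B0, c@B4, d@B3, e@B2}
  B4:   IN={a@B3, b@B1, c@B0, c@B4, d@B3, e@B2}   OUT={a@B3, b@B1, c@B4, d@B3, e@B2}
  B5:   IN={a@B3, b@B1, c@B4, d@B3, e@B2}   OUT={a@B3, b@B5, c@B4, d@B3, e@B2}
  B6:   IN={a@B3, b@B1, b@B5, c@B4, d@B3, e@B2}   OUT={a@B6, b@B1, b@B5, c@B4, d@B6, e@B2}
  B7:   IN={a@B6, b@B1, b@B5, c@B4, d@B6, e@B2}   OUT={a@B6, b@B1, b@B5, c@B4, d@B7, e@B7, f@B7}
  B8:   IN={a@B6, b@B1, b@B5, c@B4, d@B7, e@B7, f@B7}   OUT={a@B6, b@B1, b@B5, c@B4, d@B7, e@B8, f@B8}
  B9:   IN={a@B6, b@B1, b@B5, c@B4, d@B7, e@B8, f@B8}   OUT={a@B6, b@B9, c@B4, d@B7, e@B8, f@B8}

Merge at B6: IN[B6] = OUT[B4] ⊔ OUT[B5] = {a@B3, b@B1, b@B5, c@B4, d@B3, e@B2}
Applying B6's transfer function to that IN value gives OUT[B6] (row B6 above).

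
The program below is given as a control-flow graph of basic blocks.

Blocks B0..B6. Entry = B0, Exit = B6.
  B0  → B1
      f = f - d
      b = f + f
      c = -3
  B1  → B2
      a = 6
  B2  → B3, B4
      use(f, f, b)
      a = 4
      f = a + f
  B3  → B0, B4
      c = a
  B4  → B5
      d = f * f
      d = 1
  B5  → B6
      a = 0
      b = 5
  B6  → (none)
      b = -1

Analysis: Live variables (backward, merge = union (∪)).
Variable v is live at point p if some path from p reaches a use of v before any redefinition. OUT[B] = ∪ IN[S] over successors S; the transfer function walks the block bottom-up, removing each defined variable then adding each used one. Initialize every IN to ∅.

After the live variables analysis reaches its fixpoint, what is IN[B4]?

Fixpoint table:
  B0:  IN={d, f}  OUT={b, d, f}
  B1:  IN={b, d, f}  OUT={b, d, f}
  B2:  IN={b, d, f}  OUT={a, d, f}
  B3:  IN={a, d, f}  OUT={d, f}
  B4:  IN={f}  OUT={}
  B5:  IN={}  OUT={}
  B6:  IN={}  OUT={}

Merge at B4: OUT[B4] = IN[B5] = {}
Applying B4's transfer function to that OUT value gives IN[B4] (row B4 above).

Answer: {f}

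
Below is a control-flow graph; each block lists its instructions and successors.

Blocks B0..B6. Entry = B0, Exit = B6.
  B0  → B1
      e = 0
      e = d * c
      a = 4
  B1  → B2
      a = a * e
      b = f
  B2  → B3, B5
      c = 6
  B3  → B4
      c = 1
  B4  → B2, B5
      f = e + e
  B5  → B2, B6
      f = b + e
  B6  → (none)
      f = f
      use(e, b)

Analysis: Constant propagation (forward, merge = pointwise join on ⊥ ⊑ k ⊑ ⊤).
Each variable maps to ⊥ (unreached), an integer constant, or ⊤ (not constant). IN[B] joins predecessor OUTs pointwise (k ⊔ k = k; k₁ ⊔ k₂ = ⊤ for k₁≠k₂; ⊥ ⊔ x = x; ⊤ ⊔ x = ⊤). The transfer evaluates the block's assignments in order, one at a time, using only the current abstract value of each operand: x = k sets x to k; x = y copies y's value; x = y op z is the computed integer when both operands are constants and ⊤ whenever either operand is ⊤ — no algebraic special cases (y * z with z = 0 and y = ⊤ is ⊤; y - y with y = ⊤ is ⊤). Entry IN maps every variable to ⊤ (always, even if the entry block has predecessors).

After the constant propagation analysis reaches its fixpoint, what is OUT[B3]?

Answer: {a: ⊤, b: ⊤, c: 1, d: ⊤, e: ⊤, f: ⊤}

Derivation:
Per-block solution:
  B0:   IN=(all ⊤)   OUT={a:4; rest ⊤}
  B1:   IN={a:4; rest ⊤}   OUT=(all ⊤)
  B2:   IN=(all ⊤)   OUT={c:6; rest ⊤}
  B3:   IN={c:6; rest ⊤}   OUT={c:1; rest ⊤}
  B4:   IN={c:1; rest ⊤}   OUT={c:1; rest ⊤}
  B5:   IN=(all ⊤)   OUT=(all ⊤)
  B6:   IN=(all ⊤)   OUT=(all ⊤)

Merge at B3: IN[B3] = OUT[B2] = {a: ⊤, b: ⊤, c: 6, d: ⊤, e: ⊤, f: ⊤}
Applying B3's transfer function to that IN value gives OUT[B3] (row B3 above).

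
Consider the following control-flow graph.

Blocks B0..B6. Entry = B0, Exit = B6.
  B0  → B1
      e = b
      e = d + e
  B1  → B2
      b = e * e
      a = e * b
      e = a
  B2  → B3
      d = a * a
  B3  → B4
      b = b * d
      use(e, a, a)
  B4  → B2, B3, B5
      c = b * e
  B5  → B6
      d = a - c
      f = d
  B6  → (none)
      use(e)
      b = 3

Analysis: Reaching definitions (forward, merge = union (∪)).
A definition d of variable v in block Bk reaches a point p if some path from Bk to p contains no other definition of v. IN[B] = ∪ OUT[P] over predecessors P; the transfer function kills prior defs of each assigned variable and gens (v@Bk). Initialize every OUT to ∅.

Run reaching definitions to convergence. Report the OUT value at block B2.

Converged values:
  B0: | IN={} | OUT={e@B0}
  B1: | IN={e@B0} | OUT={a@B1, b@B1, e@B1}
  B2: | IN={a@B1, b@B1, b@B3, c@B4, d@B2, e@B1} | OUT={a@B1, b@B1, b@B3, c@B4, d@B2, e@B1}
  B3: | IN={a@B1, b@B1, b@B3, c@B4, d@B2, e@B1} | OUT={a@B1, b@B3, c@B4, d@B2, e@B1}
  B4: | IN={a@B1, b@B3, c@B4, d@B2, e@B1} | OUT={a@B1, b@B3, c@B4, d@B2, e@B1}
  B5: | IN={a@B1, b@B3, c@B4, d@B2, e@B1} | OUT={a@B1, b@B3, c@B4, d@B5, e@B1, f@B5}
  B6: | IN={a@B1, b@B3, c@B4, d@B5, e@B1, f@B5} | OUT={a@B1, b@B6, c@B4, d@B5, e@B1, f@B5}

Merge at B2: IN[B2] = OUT[B1] ⊔ OUT[B4] = {a@B1, b@B1, b@B3, c@B4, d@B2, e@B1}
Applying B2's transfer function to that IN value gives OUT[B2] (row B2 above).

Answer: {a@B1, b@B1, b@B3, c@B4, d@B2, e@B1}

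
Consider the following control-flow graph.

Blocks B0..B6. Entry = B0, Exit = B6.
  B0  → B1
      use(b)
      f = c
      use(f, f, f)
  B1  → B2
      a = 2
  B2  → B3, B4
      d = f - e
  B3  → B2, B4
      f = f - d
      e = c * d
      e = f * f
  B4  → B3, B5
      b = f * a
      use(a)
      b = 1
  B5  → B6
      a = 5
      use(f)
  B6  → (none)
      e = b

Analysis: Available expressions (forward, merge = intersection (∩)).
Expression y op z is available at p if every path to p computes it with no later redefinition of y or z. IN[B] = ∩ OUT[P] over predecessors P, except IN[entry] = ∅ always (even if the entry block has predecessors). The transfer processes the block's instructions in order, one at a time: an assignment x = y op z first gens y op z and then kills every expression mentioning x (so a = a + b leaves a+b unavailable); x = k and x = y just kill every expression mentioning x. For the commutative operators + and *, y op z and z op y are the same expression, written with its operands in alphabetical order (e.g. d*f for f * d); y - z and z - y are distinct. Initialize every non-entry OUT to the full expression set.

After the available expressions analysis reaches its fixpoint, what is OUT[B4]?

Converged values:
  B0: | IN={} | OUT={}
  B1: | IN={} | OUT={}
  B2: | IN={} | OUT={f-e}
  B3: | IN={} | OUT={c*d, f*f}
  B4: | IN={} | OUT={a*f}
  B5: | IN={a*f} | OUT={}
  B6: | IN={} | OUT={}

Merge at B4: IN[B4] = OUT[B2] ∩ OUT[B3] = {}
Applying B4's transfer function to that IN value gives OUT[B4] (row B4 above).

Answer: {a*f}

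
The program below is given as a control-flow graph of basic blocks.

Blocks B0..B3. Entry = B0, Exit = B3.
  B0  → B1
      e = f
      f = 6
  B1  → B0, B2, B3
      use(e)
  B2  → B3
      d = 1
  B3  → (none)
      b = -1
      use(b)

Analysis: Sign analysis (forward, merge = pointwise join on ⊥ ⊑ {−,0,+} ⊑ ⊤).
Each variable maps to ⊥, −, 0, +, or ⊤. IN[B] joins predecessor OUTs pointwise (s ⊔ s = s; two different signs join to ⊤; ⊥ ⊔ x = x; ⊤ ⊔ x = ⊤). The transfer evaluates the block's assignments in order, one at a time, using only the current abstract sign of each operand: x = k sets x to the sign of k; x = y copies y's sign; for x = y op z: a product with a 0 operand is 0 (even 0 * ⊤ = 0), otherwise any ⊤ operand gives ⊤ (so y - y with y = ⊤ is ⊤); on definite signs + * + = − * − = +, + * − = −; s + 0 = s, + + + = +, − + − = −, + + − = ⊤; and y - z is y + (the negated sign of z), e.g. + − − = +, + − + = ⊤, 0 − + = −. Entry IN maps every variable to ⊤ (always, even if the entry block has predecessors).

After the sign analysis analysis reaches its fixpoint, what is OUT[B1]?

Answer: {a: ⊤, b: ⊤, c: ⊤, d: ⊤, e: ⊤, f: +}

Working:
Fixpoint table:
  B0:   IN=(all ⊤)   OUT={f:+; rest ⊤}
  B1:   IN={f:+; rest ⊤}   OUT={f:+; rest ⊤}
  B2:   IN={f:+; rest ⊤}   OUT={d:+, f:+; rest ⊤}
  B3:   IN={f:+; rest ⊤}   OUT={b:-, f:+; rest ⊤}

Merge at B1: IN[B1] = OUT[B0] = {a: ⊤, b: ⊤, c: ⊤, d: ⊤, e: ⊤, f: +}
Applying B1's transfer function to that IN value gives OUT[B1] (row B1 above).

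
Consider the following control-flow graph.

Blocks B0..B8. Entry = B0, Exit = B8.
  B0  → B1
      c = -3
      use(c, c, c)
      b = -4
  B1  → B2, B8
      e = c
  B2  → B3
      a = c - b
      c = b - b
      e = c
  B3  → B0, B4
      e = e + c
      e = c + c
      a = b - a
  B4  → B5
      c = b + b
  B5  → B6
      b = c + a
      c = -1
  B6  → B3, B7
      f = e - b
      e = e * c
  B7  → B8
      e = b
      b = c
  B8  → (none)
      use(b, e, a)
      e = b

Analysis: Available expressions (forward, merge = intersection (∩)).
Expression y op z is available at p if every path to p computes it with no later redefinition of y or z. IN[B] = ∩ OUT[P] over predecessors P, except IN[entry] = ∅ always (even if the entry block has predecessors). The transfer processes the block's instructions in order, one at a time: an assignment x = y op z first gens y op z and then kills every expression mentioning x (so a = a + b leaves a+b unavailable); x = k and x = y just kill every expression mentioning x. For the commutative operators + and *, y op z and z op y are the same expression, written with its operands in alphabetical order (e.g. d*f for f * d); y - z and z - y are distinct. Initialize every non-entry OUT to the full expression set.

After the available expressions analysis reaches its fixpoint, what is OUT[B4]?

Answer: {b+b}

Derivation:
Converged values:
  B0: | IN={} | OUT={}
  B1: | IN={} | OUT={}
  B2: | IN={} | OUT={b-b}
  B3: | IN={} | OUT={c+c}
  B4: | IN={c+c} | OUT={b+b}
  B5: | IN={b+b} | OUT={}
  B6: | IN={} | OUT={}
  B7: | IN={} | OUT={}
  B8: | IN={} | OUT={}

Merge at B4: IN[B4] = OUT[B3] = {c+c}
Applying B4's transfer function to that IN value gives OUT[B4] (row B4 above).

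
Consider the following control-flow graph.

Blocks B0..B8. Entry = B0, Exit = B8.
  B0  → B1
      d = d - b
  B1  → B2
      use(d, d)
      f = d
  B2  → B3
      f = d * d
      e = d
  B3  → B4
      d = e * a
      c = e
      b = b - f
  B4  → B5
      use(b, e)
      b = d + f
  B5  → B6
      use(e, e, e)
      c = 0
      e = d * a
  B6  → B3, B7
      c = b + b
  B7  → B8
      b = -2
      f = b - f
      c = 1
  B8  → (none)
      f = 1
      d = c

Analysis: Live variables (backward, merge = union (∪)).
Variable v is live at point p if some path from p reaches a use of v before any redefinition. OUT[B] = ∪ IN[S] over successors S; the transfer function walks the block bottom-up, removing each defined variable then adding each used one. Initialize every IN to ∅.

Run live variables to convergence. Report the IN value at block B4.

Converged values:
  B0:   IN={a, b, d}   OUT={a, b, d}
  B1:   IN={a, b, d}   OUT={a, b, d}
  B2:   IN={a, b, d}   OUT={a, b, e, f}
  B3:   IN={a, b, e, f}   OUT={a, b, d, e, f}
  B4:   IN={a, b, d, e, f}   OUT={a, b, d, e, f}
  B5:   IN={a, b, d, e, f}   OUT={a, b, e, f}
  B6:   IN={a, b, e, f}   OUT={a, b, e, f}
  B7:   IN={f}   OUT={c}
  B8:   IN={c}   OUT={}

Merge at B4: OUT[B4] = IN[B5] = {a, b, d, e, f}
Applying B4's transfer function to that OUT value gives IN[B4] (row B4 above).

Answer: {a, b, d, e, f}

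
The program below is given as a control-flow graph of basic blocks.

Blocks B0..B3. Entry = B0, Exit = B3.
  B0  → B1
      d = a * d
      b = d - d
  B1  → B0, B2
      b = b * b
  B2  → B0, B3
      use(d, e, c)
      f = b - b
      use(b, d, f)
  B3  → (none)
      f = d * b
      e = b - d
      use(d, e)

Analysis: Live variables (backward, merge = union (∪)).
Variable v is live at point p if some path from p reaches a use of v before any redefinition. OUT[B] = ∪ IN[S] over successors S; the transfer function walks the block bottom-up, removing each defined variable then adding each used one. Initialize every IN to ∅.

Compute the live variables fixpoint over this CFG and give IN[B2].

Fixpoint table:
  B0:   IN={a, c, d, e}   OUT={a, b, c, d, e}
  B1:   IN={a, b, c, d, e}   OUT={a, b, c, d, e}
  B2:   IN={a, b, c, d, e}   OUT={a, b, c, d, e}
  B3:   IN={b, d}   OUT={}

Merge at B2: OUT[B2] = IN[B0] ⊔ IN[B3] = {a, b, c, d, e}
Applying B2's transfer function to that OUT value gives IN[B2] (row B2 above).

Answer: {a, b, c, d, e}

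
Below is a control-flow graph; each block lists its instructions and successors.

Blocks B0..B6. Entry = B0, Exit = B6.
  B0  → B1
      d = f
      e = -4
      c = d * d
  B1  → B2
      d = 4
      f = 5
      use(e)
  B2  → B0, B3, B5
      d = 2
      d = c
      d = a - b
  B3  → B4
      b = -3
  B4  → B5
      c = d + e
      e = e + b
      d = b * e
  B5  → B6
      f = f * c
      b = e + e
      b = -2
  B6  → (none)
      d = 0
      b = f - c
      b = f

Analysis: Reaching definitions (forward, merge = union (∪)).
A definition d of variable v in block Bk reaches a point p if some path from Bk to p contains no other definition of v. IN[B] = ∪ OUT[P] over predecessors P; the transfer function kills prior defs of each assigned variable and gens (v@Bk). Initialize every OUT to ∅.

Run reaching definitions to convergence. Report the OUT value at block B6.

Answer: {b@B6, c@B0, c@B4, d@B6, e@B0, e@B4, f@B5}

Trace:
Per-block solution:
  B0:   IN={c@B0, d@B2, e@B0, f@B1}   OUT={c@B0, d@B0, e@B0, f@B1}
  B1:   IN={c@B0, d@B0, e@B0, f@B1}   OUT={c@B0, d@B1, e@B0, f@B1}
  B2:   IN={c@B0, d@B1, e@B0, f@B1}   OUT={c@B0, d@B2, e@B0, f@B1}
  B3:   IN={c@B0, d@B2, e@B0, f@B1}   OUT={b@B3, c@B0, d@B2, e@B0, f@B1}
  B4:   IN={b@B3, c@B0, d@B2, e@B0, f@B1}   OUT={b@B3, c@B4, d@B4, e@B4, f@B1}
  B5:   IN={b@B3, c@B0, c@B4, d@B2, d@B4, e@B0, e@B4, f@B1}   OUT={b@B5, c@B0, c@B4, d@B2, d@B4, e@B0, e@B4, f@B5}
  B6:   IN={b@B5, c@B0, c@B4, d@B2, d@B4, e@B0, e@B4, f@B5}   OUT={b@B6, c@B0, c@B4, d@B6, e@B0, e@B4, f@B5}

Merge at B6: IN[B6] = OUT[B5] = {b@B5, c@B0, c@B4, d@B2, d@B4, e@B0, e@B4, f@B5}
Applying B6's transfer function to that IN value gives OUT[B6] (row B6 above).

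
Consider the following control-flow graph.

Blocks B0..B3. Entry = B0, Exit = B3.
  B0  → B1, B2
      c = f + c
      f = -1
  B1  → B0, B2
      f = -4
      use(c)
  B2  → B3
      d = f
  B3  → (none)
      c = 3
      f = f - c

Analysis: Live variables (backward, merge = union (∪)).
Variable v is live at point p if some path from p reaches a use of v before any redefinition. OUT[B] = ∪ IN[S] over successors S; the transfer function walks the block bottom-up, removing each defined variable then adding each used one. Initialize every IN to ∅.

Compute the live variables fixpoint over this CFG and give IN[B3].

Answer: {f}

Working:
Per-block solution:
  B0:  IN={c, f}  OUT={c, f}
  B1:  IN={c}  OUT={c, f}
  B2:  IN={f}  OUT={f}
  B3:  IN={f}  OUT={}

B3 is the boundary node: OUT[B3] = {}
Applying B3's transfer function to that OUT value gives IN[B3] (row B3 above).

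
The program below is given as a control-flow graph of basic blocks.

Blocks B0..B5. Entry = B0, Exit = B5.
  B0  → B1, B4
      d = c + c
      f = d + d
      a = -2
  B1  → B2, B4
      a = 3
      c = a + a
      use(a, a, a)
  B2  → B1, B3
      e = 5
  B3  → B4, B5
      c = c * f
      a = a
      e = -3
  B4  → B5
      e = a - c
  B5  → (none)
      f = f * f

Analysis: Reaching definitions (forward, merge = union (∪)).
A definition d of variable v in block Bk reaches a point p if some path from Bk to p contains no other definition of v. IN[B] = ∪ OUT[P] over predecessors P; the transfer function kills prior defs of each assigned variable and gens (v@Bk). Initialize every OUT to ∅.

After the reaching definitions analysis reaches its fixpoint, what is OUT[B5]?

Answer: {a@B0, a@B1, a@B3, c@B1, c@B3, d@B0, e@B3, e@B4, f@B5}

Derivation:
Per-block solution:
  B0: | IN={} | OUT={a@B0, d@B0, f@B0}
  B1: | IN={a@B0, a@B1, c@B1, d@B0, e@B2, f@B0} | OUT={a@B1, c@B1, d@B0, e@B2, f@B0}
  B2: | IN={a@B1, c@B1, d@B0, e@B2, f@B0} | OUT={a@B1, c@B1, d@B0, e@B2, f@B0}
  B3: | IN={a@B1, c@B1, d@B0, e@B2, f@B0} | OUT={a@B3, c@B3, d@B0, e@B3, f@B0}
  B4: | IN={a@B0, a@B1, a@B3, c@B1, c@B3, d@B0, e@B2, e@B3, f@B0} | OUT={a@B0, a@B1, a@B3, c@B1, c@B3, d@B0, e@B4, f@B0}
  B5: | IN={a@B0, a@B1, a@B3, c@B1, c@B3, d@B0, e@B3, e@B4, f@B0} | OUT={a@B0, a@B1, a@B3, c@B1, c@B3, d@B0, e@B3, e@B4, f@B5}

Merge at B5: IN[B5] = OUT[B3] ⊔ OUT[B4] = {a@B0, a@B1, a@B3, c@B1, c@B3, d@B0, e@B3, e@B4, f@B0}
Applying B5's transfer function to that IN value gives OUT[B5] (row B5 above).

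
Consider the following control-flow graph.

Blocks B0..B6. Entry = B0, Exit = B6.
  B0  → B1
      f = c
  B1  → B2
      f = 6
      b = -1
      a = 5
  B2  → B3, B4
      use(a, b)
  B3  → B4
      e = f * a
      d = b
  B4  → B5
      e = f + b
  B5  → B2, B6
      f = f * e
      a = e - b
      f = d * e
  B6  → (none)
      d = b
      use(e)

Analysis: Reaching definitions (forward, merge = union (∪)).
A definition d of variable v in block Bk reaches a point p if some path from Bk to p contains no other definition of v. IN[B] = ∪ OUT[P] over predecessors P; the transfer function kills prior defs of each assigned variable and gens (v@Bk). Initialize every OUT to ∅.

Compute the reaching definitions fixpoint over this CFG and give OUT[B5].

Answer: {a@B5, b@B1, d@B3, e@B4, f@B5}

Derivation:
Converged values:
  B0:   IN={}   OUT={f@B0}
  B1:   IN={f@B0}   OUT={a@B1, b@B1, f@B1}
  B2:   IN={a@B1, a@B5, b@B1, d@B3, e@B4, f@B1, f@B5}   OUT={a@B1, a@B5, b@B1, d@B3, e@B4, f@B1, f@B5}
  B3:   IN={a@B1, a@B5, b@B1, d@B3, e@B4, f@B1, f@B5}   OUT={a@B1, a@B5, b@B1, d@B3, e@B3, f@B1, f@B5}
  B4:   IN={a@B1, a@B5, b@B1, d@B3, e@B3, e@B4, f@B1, f@B5}   OUT={a@B1, a@B5, b@B1, d@B3, e@B4, f@B1, f@B5}
  B5:   IN={a@B1, a@B5, b@B1, d@B3, e@B4, f@B1, f@B5}   OUT={a@B5, b@B1, d@B3, e@B4, f@B5}
  B6:   IN={a@B5, b@B1, d@B3, e@B4, f@B5}   OUT={a@B5, b@B1, d@B6, e@B4, f@B5}

Merge at B5: IN[B5] = OUT[B4] = {a@B1, a@B5, b@B1, d@B3, e@B4, f@B1, f@B5}
Applying B5's transfer function to that IN value gives OUT[B5] (row B5 above).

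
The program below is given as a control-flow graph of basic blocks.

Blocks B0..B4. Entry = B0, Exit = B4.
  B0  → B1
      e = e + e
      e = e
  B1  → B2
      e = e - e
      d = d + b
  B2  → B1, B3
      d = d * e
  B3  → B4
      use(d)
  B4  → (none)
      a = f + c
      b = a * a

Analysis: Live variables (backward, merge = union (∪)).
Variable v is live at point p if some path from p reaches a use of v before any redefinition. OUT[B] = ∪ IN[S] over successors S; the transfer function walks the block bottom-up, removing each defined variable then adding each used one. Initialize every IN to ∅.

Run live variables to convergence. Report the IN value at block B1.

Answer: {b, c, d, e, f}

Working:
Per-block solution:
  B0: | IN={b, c, d, e, f} | OUT={b, c, d, e, f}
  B1: | IN={b, c, d, e, f} | OUT={b, c, d, e, f}
  B2: | IN={b, c, d, e, f} | OUT={b, c, d, e, f}
  B3: | IN={c, d, f} | OUT={c, f}
  B4: | IN={c, f} | OUT={}

Merge at B1: OUT[B1] = IN[B2] = {b, c, d, e, f}
Applying B1's transfer function to that OUT value gives IN[B1] (row B1 above).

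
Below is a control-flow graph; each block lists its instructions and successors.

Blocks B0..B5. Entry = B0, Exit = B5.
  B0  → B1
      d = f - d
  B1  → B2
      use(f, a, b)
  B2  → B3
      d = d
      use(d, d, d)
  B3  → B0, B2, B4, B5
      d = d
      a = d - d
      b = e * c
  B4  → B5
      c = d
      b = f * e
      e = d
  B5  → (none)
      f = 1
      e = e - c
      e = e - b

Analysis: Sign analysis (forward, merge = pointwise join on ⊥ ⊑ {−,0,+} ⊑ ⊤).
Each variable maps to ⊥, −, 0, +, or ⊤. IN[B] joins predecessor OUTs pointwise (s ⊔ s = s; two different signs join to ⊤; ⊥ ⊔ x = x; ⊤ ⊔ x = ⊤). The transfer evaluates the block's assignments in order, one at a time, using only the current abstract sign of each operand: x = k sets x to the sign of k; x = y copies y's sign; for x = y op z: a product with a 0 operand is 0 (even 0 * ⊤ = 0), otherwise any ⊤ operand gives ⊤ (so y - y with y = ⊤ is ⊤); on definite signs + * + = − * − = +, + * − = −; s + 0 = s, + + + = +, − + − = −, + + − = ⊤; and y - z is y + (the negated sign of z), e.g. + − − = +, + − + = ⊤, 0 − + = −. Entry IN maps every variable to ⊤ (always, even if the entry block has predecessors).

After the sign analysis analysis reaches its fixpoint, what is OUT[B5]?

Fixpoint table:
  B0: | IN=(all ⊤) | OUT=(all ⊤)
  B1: | IN=(all ⊤) | OUT=(all ⊤)
  B2: | IN=(all ⊤) | OUT=(all ⊤)
  B3: | IN=(all ⊤) | OUT=(all ⊤)
  B4: | IN=(all ⊤) | OUT=(all ⊤)
  B5: | IN=(all ⊤) | OUT={f:+; rest ⊤}

Merge at B5: IN[B5] = OUT[B3] ⊔ OUT[B4] = {a: ⊤, b: ⊤, c: ⊤, d: ⊤, e: ⊤, f: ⊤}
Applying B5's transfer function to that IN value gives OUT[B5] (row B5 above).

Answer: {a: ⊤, b: ⊤, c: ⊤, d: ⊤, e: ⊤, f: +}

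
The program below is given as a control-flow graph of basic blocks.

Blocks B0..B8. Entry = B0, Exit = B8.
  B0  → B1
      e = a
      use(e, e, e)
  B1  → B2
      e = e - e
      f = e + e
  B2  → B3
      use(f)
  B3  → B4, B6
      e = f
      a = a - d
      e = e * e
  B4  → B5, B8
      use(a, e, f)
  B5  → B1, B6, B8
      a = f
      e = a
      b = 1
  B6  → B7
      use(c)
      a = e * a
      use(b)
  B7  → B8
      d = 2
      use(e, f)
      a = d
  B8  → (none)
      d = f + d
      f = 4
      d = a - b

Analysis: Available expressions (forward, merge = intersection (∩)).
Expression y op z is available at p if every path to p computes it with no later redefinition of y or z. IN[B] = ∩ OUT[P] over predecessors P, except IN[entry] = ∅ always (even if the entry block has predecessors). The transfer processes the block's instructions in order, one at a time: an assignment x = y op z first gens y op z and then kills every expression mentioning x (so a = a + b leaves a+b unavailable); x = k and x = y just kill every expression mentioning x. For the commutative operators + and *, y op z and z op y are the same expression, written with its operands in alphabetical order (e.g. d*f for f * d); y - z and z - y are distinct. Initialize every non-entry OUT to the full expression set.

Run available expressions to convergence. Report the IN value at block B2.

Answer: {e+e}

Derivation:
Fixpoint table:
  B0:  IN={}  OUT={}
  B1:  IN={}  OUT={e+e}
  B2:  IN={e+e}  OUT={e+e}
  B3:  IN={e+e}  OUT={}
  B4:  IN={}  OUT={}
  B5:  IN={}  OUT={}
  B6:  IN={}  OUT={}
  B7:  IN={}  OUT={}
  B8:  IN={}  OUT={a-b}

Merge at B2: IN[B2] = OUT[B1] = {e+e}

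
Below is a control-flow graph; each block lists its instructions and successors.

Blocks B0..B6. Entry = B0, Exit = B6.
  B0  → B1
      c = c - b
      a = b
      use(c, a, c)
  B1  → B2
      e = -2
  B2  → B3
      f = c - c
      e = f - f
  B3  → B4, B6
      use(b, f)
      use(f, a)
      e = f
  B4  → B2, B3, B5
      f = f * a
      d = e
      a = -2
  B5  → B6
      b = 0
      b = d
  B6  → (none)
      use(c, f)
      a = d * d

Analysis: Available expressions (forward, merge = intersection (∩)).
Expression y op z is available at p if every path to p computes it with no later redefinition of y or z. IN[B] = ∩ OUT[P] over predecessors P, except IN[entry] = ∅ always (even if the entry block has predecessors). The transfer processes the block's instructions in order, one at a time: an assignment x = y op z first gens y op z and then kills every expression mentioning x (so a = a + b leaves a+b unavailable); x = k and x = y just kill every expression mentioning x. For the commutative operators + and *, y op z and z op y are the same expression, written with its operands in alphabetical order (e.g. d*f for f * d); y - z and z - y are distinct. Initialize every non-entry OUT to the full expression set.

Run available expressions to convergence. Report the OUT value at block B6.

Per-block solution:
  B0:  IN={}  OUT={}
  B1:  IN={}  OUT={}
  B2:  IN={}  OUT={c-c, f-f}
  B3:  IN={c-c}  OUT={c-c}
  B4:  IN={c-c}  OUT={c-c}
  B5:  IN={c-c}  OUT={c-c}
  B6:  IN={c-c}  OUT={c-c, d*d}

Merge at B6: IN[B6] = OUT[B3] ∩ OUT[B5] = {c-c}
Applying B6's transfer function to that IN value gives OUT[B6] (row B6 above).

Answer: {c-c, d*d}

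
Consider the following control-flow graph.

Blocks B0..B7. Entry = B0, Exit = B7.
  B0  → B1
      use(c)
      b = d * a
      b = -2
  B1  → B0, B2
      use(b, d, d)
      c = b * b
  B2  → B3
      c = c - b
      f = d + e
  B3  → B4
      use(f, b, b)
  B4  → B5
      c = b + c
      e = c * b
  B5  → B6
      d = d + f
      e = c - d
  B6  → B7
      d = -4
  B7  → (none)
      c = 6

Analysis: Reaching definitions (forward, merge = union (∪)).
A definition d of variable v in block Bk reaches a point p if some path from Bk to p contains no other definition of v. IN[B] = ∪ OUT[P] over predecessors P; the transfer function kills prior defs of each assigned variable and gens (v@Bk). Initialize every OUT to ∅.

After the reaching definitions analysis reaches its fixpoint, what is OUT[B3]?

Answer: {b@B0, c@B2, f@B2}

Derivation:
Per-block solution:
  B0:  IN={b@B0, c@B1}  OUT={b@B0, c@B1}
  B1:  IN={b@B0, c@B1}  OUT={b@B0, c@B1}
  B2:  IN={b@B0, c@B1}  OUT={b@B0, c@B2, f@B2}
  B3:  IN={b@B0, c@B2, f@B2}  OUT={b@B0, c@B2, f@B2}
  B4:  IN={b@B0, c@B2, f@B2}  OUT={b@B0, c@B4, e@B4, f@B2}
  B5:  IN={b@B0, c@B4, e@B4, f@B2}  OUT={b@B0, c@B4, d@B5, e@B5, f@B2}
  B6:  IN={b@B0, c@B4, d@B5, e@B5, f@B2}  OUT={b@B0, c@B4, d@B6, e@B5, f@B2}
  B7:  IN={b@B0, c@B4, d@B6, e@B5, f@B2}  OUT={b@B0, c@B7, d@B6, e@B5, f@B2}

Merge at B3: IN[B3] = OUT[B2] = {b@B0, c@B2, f@B2}
Applying B3's transfer function to that IN value gives OUT[B3] (row B3 above).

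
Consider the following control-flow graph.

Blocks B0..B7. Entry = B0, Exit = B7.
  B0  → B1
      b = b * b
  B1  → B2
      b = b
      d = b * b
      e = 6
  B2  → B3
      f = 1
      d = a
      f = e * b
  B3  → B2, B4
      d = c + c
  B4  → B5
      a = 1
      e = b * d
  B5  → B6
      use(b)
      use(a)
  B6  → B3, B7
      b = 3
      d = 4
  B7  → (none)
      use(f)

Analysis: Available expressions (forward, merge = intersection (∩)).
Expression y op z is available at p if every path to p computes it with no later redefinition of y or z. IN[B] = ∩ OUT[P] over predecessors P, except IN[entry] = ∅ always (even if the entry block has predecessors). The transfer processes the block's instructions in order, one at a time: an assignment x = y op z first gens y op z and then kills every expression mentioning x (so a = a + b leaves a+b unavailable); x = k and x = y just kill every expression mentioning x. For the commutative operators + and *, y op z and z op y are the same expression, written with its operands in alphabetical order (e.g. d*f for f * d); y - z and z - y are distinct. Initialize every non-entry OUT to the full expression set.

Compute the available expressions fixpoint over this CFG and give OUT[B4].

Fixpoint table:
  B0:  IN={}  OUT={}
  B1:  IN={}  OUT={b*b}
  B2:  IN={}  OUT={b*e}
  B3:  IN={}  OUT={c+c}
  B4:  IN={c+c}  OUT={b*d, c+c}
  B5:  IN={b*d, c+c}  OUT={b*d, c+c}
  B6:  IN={b*d, c+c}  OUT={c+c}
  B7:  IN={c+c}  OUT={c+c}

Merge at B4: IN[B4] = OUT[B3] = {c+c}
Applying B4's transfer function to that IN value gives OUT[B4] (row B4 above).

Answer: {b*d, c+c}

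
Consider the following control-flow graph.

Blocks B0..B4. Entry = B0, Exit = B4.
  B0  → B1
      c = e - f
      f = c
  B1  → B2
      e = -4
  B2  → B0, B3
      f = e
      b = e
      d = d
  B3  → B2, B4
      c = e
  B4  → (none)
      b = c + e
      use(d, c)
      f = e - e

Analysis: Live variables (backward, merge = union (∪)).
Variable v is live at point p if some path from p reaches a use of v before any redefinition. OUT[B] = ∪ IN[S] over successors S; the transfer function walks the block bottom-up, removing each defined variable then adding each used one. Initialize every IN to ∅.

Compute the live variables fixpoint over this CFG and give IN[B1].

Answer: {d}

Derivation:
Per-block solution:
  B0:  IN={d, e, f}  OUT={d}
  B1:  IN={d}  OUT={d, e}
  B2:  IN={d, e}  OUT={d, e, f}
  B3:  IN={d, e}  OUT={c, d, e}
  B4:  IN={c, d, e}  OUT={}

Merge at B1: OUT[B1] = IN[B2] = {d, e}
Applying B1's transfer function to that OUT value gives IN[B1] (row B1 above).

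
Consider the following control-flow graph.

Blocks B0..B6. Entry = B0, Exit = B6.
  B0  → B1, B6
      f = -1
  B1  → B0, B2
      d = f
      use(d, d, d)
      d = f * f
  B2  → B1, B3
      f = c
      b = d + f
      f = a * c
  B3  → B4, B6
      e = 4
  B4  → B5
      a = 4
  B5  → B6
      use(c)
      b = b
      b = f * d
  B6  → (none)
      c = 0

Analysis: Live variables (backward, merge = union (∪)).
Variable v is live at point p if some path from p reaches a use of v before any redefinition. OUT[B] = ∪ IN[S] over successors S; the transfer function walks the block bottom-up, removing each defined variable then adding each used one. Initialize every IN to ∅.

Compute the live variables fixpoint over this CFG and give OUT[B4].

Converged values:
  B0:  IN={a, c}  OUT={a, c, f}
  B1:  IN={a, c, f}  OUT={a, c, d}
  B2:  IN={a, c, d}  OUT={a, b, c, d, f}
  B3:  IN={b, c, d, f}  OUT={b, c, d, f}
  B4:  IN={b, c, d, f}  OUT={b, c, d, f}
  B5:  IN={b, c, d, f}  OUT={}
  B6:  IN={}  OUT={}

Merge at B4: OUT[B4] = IN[B5] = {b, c, d, f}

Answer: {b, c, d, f}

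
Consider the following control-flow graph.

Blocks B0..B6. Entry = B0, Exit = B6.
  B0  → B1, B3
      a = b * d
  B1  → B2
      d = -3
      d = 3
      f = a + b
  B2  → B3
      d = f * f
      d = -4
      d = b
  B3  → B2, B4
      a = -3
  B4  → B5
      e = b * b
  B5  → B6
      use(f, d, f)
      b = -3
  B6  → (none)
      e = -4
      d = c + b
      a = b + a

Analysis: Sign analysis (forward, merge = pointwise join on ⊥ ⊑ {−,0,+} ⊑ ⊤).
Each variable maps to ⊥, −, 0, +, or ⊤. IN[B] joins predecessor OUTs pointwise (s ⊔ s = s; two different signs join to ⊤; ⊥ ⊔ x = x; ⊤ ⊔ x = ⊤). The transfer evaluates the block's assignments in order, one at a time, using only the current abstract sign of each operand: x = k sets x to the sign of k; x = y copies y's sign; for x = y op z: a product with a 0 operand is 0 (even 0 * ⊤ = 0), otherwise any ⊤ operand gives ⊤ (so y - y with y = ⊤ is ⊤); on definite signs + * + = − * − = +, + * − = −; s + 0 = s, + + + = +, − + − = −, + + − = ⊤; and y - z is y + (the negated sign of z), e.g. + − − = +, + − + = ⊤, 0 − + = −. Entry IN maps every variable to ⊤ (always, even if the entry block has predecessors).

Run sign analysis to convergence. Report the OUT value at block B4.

Answer: {a: -, b: ⊤, c: ⊤, d: ⊤, e: ⊤, f: ⊤}

Trace:
Per-block solution:
  B0:   IN=(all ⊤)   OUT=(all ⊤)
  B1:   IN=(all ⊤)   OUT={d:+; rest ⊤}
  B2:   IN=(all ⊤)   OUT=(all ⊤)
  B3:   IN=(all ⊤)   OUT={a:-; rest ⊤}
  B4:   IN={a:-; rest ⊤}   OUT={a:-; rest ⊤}
  B5:   IN={a:-; rest ⊤}   OUT={a:-, b:-; rest ⊤}
  B6:   IN={a:-, b:-; rest ⊤}   OUT={a:-, b:-, e:-; rest ⊤}

Merge at B4: IN[B4] = OUT[B3] = {a: -, b: ⊤, c: ⊤, d: ⊤, e: ⊤, f: ⊤}
Applying B4's transfer function to that IN value gives OUT[B4] (row B4 above).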